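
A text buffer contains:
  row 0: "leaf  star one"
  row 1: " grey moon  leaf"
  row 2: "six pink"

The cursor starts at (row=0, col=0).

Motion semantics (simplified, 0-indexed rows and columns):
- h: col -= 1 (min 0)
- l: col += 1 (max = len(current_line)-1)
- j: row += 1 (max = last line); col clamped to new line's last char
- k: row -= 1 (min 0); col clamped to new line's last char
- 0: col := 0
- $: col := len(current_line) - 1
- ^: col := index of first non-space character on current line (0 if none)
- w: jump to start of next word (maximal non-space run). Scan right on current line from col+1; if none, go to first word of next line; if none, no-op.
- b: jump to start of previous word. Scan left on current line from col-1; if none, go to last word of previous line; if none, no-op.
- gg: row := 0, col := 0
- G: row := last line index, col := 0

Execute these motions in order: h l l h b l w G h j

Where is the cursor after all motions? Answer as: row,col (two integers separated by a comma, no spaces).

After 1 (h): row=0 col=0 char='l'
After 2 (l): row=0 col=1 char='e'
After 3 (l): row=0 col=2 char='a'
After 4 (h): row=0 col=1 char='e'
After 5 (b): row=0 col=0 char='l'
After 6 (l): row=0 col=1 char='e'
After 7 (w): row=0 col=6 char='s'
After 8 (G): row=2 col=0 char='s'
After 9 (h): row=2 col=0 char='s'
After 10 (j): row=2 col=0 char='s'

Answer: 2,0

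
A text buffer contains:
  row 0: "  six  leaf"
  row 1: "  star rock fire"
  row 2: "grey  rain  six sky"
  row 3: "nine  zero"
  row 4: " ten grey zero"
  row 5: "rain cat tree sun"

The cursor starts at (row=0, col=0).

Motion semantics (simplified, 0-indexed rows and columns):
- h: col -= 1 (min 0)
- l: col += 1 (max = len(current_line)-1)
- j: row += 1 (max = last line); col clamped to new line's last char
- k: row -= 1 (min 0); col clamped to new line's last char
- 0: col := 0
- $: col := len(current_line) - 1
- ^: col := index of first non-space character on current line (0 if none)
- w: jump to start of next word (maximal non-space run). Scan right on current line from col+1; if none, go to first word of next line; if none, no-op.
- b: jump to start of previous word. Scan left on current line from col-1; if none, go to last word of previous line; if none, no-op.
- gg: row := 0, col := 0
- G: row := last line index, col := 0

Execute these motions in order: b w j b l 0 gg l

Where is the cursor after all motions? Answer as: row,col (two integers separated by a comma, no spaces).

After 1 (b): row=0 col=0 char='_'
After 2 (w): row=0 col=2 char='s'
After 3 (j): row=1 col=2 char='s'
After 4 (b): row=0 col=7 char='l'
After 5 (l): row=0 col=8 char='e'
After 6 (0): row=0 col=0 char='_'
After 7 (gg): row=0 col=0 char='_'
After 8 (l): row=0 col=1 char='_'

Answer: 0,1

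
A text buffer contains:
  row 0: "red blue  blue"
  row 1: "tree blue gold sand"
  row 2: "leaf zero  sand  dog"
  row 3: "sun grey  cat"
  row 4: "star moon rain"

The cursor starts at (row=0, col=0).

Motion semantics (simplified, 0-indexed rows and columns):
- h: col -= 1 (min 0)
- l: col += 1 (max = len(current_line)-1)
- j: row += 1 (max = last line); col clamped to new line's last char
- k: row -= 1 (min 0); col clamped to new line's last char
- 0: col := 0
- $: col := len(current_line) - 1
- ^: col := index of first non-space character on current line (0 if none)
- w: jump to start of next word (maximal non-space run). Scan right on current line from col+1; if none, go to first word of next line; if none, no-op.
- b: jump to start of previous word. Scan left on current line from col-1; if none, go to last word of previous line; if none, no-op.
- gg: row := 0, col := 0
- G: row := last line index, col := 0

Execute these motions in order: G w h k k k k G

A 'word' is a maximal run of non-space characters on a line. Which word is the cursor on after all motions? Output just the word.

Answer: star

Derivation:
After 1 (G): row=4 col=0 char='s'
After 2 (w): row=4 col=5 char='m'
After 3 (h): row=4 col=4 char='_'
After 4 (k): row=3 col=4 char='g'
After 5 (k): row=2 col=4 char='_'
After 6 (k): row=1 col=4 char='_'
After 7 (k): row=0 col=4 char='b'
After 8 (G): row=4 col=0 char='s'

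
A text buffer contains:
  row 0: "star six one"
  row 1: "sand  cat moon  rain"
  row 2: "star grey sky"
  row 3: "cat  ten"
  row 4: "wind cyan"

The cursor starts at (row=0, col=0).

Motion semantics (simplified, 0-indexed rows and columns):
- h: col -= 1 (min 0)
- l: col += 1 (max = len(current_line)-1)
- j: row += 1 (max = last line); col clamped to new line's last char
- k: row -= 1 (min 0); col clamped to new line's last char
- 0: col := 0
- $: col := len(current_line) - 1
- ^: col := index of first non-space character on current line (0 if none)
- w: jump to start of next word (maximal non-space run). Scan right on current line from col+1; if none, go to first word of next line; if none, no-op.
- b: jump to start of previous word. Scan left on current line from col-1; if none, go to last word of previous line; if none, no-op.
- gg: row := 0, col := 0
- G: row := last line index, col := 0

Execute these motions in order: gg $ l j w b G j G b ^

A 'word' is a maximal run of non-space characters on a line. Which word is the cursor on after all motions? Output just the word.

After 1 (gg): row=0 col=0 char='s'
After 2 ($): row=0 col=11 char='e'
After 3 (l): row=0 col=11 char='e'
After 4 (j): row=1 col=11 char='o'
After 5 (w): row=1 col=16 char='r'
After 6 (b): row=1 col=10 char='m'
After 7 (G): row=4 col=0 char='w'
After 8 (j): row=4 col=0 char='w'
After 9 (G): row=4 col=0 char='w'
After 10 (b): row=3 col=5 char='t'
After 11 (^): row=3 col=0 char='c'

Answer: cat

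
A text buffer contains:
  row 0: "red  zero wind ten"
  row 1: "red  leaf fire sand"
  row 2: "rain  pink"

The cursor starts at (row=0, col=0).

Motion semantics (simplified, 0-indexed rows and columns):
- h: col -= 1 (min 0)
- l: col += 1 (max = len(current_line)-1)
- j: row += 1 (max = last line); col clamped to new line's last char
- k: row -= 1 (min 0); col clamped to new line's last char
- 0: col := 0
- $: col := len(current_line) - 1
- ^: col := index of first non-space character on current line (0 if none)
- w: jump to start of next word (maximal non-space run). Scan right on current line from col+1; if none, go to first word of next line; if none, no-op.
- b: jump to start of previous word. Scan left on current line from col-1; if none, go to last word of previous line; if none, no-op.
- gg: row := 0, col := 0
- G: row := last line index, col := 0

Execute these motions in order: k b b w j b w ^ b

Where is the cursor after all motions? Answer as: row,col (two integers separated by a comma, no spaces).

After 1 (k): row=0 col=0 char='r'
After 2 (b): row=0 col=0 char='r'
After 3 (b): row=0 col=0 char='r'
After 4 (w): row=0 col=5 char='z'
After 5 (j): row=1 col=5 char='l'
After 6 (b): row=1 col=0 char='r'
After 7 (w): row=1 col=5 char='l'
After 8 (^): row=1 col=0 char='r'
After 9 (b): row=0 col=15 char='t'

Answer: 0,15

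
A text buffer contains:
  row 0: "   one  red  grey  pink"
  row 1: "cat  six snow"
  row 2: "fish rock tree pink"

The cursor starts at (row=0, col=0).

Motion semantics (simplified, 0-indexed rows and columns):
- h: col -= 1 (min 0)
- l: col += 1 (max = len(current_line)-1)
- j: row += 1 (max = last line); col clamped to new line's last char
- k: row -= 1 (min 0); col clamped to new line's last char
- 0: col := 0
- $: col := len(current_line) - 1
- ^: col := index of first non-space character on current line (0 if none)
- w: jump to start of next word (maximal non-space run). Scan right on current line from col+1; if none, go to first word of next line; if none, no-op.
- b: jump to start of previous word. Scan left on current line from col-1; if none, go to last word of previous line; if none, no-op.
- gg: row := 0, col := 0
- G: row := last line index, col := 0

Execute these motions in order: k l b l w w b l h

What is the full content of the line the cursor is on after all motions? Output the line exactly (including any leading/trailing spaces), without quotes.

Answer:    one  red  grey  pink

Derivation:
After 1 (k): row=0 col=0 char='_'
After 2 (l): row=0 col=1 char='_'
After 3 (b): row=0 col=1 char='_'
After 4 (l): row=0 col=2 char='_'
After 5 (w): row=0 col=3 char='o'
After 6 (w): row=0 col=8 char='r'
After 7 (b): row=0 col=3 char='o'
After 8 (l): row=0 col=4 char='n'
After 9 (h): row=0 col=3 char='o'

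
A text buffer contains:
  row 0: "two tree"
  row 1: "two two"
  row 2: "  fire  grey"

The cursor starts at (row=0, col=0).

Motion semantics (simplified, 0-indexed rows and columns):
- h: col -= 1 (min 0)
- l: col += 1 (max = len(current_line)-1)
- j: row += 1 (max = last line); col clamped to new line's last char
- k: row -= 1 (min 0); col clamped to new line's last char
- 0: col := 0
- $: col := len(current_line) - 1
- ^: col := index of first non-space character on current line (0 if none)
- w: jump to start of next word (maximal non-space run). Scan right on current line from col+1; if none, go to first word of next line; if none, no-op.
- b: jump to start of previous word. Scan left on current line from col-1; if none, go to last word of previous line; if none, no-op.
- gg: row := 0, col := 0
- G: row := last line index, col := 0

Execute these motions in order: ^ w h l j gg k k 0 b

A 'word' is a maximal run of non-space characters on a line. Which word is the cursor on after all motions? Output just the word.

After 1 (^): row=0 col=0 char='t'
After 2 (w): row=0 col=4 char='t'
After 3 (h): row=0 col=3 char='_'
After 4 (l): row=0 col=4 char='t'
After 5 (j): row=1 col=4 char='t'
After 6 (gg): row=0 col=0 char='t'
After 7 (k): row=0 col=0 char='t'
After 8 (k): row=0 col=0 char='t'
After 9 (0): row=0 col=0 char='t'
After 10 (b): row=0 col=0 char='t'

Answer: two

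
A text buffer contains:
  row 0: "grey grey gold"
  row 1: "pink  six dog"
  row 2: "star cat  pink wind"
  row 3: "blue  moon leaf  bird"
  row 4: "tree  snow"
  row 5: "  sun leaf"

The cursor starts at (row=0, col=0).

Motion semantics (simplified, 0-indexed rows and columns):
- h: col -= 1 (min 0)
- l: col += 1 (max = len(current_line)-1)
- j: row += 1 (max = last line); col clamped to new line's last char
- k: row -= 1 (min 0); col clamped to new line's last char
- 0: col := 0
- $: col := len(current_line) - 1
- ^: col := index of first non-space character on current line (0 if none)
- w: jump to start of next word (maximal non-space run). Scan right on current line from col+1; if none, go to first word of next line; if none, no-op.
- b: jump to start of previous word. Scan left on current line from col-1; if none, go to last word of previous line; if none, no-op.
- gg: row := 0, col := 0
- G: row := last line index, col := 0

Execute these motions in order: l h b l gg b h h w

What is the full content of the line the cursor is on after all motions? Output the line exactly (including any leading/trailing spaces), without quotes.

After 1 (l): row=0 col=1 char='r'
After 2 (h): row=0 col=0 char='g'
After 3 (b): row=0 col=0 char='g'
After 4 (l): row=0 col=1 char='r'
After 5 (gg): row=0 col=0 char='g'
After 6 (b): row=0 col=0 char='g'
After 7 (h): row=0 col=0 char='g'
After 8 (h): row=0 col=0 char='g'
After 9 (w): row=0 col=5 char='g'

Answer: grey grey gold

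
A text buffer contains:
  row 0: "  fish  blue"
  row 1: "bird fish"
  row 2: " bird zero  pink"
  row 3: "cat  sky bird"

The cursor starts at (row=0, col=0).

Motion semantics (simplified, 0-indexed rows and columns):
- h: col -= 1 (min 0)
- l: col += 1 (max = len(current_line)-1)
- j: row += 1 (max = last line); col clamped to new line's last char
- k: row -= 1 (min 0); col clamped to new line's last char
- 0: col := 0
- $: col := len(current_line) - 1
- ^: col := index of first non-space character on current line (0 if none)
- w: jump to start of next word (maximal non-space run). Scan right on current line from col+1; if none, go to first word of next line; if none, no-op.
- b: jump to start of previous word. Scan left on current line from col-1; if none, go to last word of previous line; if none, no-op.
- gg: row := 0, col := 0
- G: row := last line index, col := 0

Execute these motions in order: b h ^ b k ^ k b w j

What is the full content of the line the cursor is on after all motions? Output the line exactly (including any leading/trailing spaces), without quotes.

After 1 (b): row=0 col=0 char='_'
After 2 (h): row=0 col=0 char='_'
After 3 (^): row=0 col=2 char='f'
After 4 (b): row=0 col=2 char='f'
After 5 (k): row=0 col=2 char='f'
After 6 (^): row=0 col=2 char='f'
After 7 (k): row=0 col=2 char='f'
After 8 (b): row=0 col=2 char='f'
After 9 (w): row=0 col=8 char='b'
After 10 (j): row=1 col=8 char='h'

Answer: bird fish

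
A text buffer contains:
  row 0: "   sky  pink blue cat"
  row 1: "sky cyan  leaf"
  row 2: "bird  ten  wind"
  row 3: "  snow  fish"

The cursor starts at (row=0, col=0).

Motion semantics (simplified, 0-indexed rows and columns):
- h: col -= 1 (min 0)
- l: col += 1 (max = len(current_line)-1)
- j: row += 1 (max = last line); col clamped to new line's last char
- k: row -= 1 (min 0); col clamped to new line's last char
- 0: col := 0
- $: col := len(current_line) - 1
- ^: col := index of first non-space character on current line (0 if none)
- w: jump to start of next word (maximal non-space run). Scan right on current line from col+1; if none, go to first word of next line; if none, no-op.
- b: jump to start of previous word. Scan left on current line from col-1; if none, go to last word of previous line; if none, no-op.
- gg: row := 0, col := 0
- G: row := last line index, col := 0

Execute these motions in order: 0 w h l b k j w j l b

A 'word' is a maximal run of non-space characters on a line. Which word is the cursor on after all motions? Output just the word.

Answer: bird

Derivation:
After 1 (0): row=0 col=0 char='_'
After 2 (w): row=0 col=3 char='s'
After 3 (h): row=0 col=2 char='_'
After 4 (l): row=0 col=3 char='s'
After 5 (b): row=0 col=3 char='s'
After 6 (k): row=0 col=3 char='s'
After 7 (j): row=1 col=3 char='_'
After 8 (w): row=1 col=4 char='c'
After 9 (j): row=2 col=4 char='_'
After 10 (l): row=2 col=5 char='_'
After 11 (b): row=2 col=0 char='b'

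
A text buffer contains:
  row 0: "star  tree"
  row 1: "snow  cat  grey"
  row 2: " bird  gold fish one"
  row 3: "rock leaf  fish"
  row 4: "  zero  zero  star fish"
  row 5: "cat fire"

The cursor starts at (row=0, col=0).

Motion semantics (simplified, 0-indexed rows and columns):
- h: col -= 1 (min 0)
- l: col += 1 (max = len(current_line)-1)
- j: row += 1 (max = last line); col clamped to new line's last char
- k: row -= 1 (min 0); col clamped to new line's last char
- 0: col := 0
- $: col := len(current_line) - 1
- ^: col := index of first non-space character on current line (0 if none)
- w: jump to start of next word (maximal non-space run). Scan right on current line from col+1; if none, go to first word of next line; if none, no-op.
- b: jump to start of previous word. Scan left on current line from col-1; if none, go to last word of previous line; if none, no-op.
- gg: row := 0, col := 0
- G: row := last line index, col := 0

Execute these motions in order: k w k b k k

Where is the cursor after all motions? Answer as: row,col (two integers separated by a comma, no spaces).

After 1 (k): row=0 col=0 char='s'
After 2 (w): row=0 col=6 char='t'
After 3 (k): row=0 col=6 char='t'
After 4 (b): row=0 col=0 char='s'
After 5 (k): row=0 col=0 char='s'
After 6 (k): row=0 col=0 char='s'

Answer: 0,0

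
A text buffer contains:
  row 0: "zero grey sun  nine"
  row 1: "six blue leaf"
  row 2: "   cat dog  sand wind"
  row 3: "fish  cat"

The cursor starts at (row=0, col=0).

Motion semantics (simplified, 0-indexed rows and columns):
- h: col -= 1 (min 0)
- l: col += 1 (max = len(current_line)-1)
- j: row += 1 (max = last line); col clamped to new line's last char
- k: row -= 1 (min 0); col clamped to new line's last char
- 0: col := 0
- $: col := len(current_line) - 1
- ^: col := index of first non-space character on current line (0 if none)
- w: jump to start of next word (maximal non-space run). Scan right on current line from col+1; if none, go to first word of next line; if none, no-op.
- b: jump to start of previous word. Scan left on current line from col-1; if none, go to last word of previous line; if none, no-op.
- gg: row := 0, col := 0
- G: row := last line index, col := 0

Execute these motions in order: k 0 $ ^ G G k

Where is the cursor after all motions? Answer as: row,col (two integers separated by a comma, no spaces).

After 1 (k): row=0 col=0 char='z'
After 2 (0): row=0 col=0 char='z'
After 3 ($): row=0 col=18 char='e'
After 4 (^): row=0 col=0 char='z'
After 5 (G): row=3 col=0 char='f'
After 6 (G): row=3 col=0 char='f'
After 7 (k): row=2 col=0 char='_'

Answer: 2,0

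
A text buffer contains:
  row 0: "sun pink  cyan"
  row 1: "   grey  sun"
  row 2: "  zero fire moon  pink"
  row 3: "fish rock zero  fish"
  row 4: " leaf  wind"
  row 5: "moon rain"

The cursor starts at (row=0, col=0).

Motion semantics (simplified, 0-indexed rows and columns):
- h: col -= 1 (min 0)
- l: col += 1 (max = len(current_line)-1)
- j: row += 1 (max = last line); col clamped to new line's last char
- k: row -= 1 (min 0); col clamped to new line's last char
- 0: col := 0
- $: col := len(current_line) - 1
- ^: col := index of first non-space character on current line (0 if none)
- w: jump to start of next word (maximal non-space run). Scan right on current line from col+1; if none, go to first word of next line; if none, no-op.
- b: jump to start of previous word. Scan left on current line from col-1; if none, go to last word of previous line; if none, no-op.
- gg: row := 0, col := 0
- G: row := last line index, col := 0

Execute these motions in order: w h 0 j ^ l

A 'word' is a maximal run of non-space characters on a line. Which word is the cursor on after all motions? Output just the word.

After 1 (w): row=0 col=4 char='p'
After 2 (h): row=0 col=3 char='_'
After 3 (0): row=0 col=0 char='s'
After 4 (j): row=1 col=0 char='_'
After 5 (^): row=1 col=3 char='g'
After 6 (l): row=1 col=4 char='r'

Answer: grey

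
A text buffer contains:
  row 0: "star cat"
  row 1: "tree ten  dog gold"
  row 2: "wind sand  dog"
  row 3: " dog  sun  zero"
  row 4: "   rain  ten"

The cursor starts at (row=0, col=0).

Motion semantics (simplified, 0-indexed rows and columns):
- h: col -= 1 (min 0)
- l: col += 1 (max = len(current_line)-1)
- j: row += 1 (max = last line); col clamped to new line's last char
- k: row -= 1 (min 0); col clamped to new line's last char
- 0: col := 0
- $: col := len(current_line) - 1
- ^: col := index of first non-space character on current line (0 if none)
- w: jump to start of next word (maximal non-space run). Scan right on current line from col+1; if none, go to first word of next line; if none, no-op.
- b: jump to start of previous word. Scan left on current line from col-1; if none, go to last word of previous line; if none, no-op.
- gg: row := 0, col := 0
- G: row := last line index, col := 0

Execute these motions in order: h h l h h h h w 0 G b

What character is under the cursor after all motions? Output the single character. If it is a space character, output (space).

Answer: z

Derivation:
After 1 (h): row=0 col=0 char='s'
After 2 (h): row=0 col=0 char='s'
After 3 (l): row=0 col=1 char='t'
After 4 (h): row=0 col=0 char='s'
After 5 (h): row=0 col=0 char='s'
After 6 (h): row=0 col=0 char='s'
After 7 (h): row=0 col=0 char='s'
After 8 (w): row=0 col=5 char='c'
After 9 (0): row=0 col=0 char='s'
After 10 (G): row=4 col=0 char='_'
After 11 (b): row=3 col=11 char='z'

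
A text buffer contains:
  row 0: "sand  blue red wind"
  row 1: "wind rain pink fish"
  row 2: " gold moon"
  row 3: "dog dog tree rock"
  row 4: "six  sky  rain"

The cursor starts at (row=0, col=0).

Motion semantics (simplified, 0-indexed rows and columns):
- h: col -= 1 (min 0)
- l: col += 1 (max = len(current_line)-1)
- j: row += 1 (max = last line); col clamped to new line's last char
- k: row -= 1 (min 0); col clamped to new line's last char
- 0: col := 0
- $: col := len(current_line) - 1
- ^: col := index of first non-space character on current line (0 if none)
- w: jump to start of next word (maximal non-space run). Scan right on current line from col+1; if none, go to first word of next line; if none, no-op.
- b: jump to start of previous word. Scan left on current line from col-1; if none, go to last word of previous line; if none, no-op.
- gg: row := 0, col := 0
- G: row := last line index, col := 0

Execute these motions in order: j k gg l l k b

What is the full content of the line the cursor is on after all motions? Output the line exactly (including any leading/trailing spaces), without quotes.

Answer: sand  blue red wind

Derivation:
After 1 (j): row=1 col=0 char='w'
After 2 (k): row=0 col=0 char='s'
After 3 (gg): row=0 col=0 char='s'
After 4 (l): row=0 col=1 char='a'
After 5 (l): row=0 col=2 char='n'
After 6 (k): row=0 col=2 char='n'
After 7 (b): row=0 col=0 char='s'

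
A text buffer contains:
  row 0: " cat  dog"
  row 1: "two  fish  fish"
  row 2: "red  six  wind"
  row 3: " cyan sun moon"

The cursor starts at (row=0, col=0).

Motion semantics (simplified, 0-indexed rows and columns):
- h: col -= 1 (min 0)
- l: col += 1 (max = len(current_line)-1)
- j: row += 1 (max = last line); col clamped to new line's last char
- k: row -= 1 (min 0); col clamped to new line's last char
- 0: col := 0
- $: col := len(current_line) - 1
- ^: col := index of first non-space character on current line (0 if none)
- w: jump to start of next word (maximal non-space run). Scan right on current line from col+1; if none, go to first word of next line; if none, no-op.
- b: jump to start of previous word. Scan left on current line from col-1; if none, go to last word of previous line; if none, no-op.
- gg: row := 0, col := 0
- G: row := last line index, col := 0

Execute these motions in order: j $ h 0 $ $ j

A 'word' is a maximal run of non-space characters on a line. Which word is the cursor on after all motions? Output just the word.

Answer: wind

Derivation:
After 1 (j): row=1 col=0 char='t'
After 2 ($): row=1 col=14 char='h'
After 3 (h): row=1 col=13 char='s'
After 4 (0): row=1 col=0 char='t'
After 5 ($): row=1 col=14 char='h'
After 6 ($): row=1 col=14 char='h'
After 7 (j): row=2 col=13 char='d'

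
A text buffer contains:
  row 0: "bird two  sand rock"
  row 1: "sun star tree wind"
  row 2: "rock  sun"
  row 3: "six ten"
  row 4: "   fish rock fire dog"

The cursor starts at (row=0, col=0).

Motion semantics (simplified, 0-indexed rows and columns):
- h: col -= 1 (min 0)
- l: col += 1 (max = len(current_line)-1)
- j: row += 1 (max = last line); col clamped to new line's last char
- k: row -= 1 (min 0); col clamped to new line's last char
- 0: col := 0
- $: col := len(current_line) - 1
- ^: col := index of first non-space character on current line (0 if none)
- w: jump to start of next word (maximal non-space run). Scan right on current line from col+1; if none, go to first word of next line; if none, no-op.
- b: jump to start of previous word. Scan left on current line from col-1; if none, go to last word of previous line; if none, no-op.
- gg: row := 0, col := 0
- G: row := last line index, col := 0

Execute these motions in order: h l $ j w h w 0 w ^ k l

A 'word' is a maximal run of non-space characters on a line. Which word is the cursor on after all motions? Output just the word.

Answer: sun

Derivation:
After 1 (h): row=0 col=0 char='b'
After 2 (l): row=0 col=1 char='i'
After 3 ($): row=0 col=18 char='k'
After 4 (j): row=1 col=17 char='d'
After 5 (w): row=2 col=0 char='r'
After 6 (h): row=2 col=0 char='r'
After 7 (w): row=2 col=6 char='s'
After 8 (0): row=2 col=0 char='r'
After 9 (w): row=2 col=6 char='s'
After 10 (^): row=2 col=0 char='r'
After 11 (k): row=1 col=0 char='s'
After 12 (l): row=1 col=1 char='u'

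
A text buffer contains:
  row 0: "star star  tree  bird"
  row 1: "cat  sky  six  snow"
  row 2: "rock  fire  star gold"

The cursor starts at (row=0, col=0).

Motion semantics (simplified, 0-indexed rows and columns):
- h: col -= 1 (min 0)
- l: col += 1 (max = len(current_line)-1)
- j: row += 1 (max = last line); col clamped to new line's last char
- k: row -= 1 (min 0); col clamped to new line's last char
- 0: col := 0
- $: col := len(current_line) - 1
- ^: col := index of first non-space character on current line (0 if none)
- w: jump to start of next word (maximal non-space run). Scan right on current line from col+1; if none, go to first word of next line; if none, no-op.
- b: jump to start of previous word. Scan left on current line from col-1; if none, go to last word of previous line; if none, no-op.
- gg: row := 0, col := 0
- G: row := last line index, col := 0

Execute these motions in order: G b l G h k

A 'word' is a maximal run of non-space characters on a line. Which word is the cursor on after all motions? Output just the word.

After 1 (G): row=2 col=0 char='r'
After 2 (b): row=1 col=15 char='s'
After 3 (l): row=1 col=16 char='n'
After 4 (G): row=2 col=0 char='r'
After 5 (h): row=2 col=0 char='r'
After 6 (k): row=1 col=0 char='c'

Answer: cat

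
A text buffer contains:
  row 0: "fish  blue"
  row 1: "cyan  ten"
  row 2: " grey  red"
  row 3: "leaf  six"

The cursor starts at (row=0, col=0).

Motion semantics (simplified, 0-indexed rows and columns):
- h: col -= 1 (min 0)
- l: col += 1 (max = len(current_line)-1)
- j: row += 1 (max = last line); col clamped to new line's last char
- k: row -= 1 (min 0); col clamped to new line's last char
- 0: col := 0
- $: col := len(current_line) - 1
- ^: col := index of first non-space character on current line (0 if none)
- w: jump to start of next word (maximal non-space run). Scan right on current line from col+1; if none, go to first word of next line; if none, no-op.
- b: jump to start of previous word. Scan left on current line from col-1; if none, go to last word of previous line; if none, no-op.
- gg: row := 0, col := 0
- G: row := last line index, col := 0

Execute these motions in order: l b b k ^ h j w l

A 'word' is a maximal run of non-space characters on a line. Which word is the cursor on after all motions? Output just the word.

Answer: ten

Derivation:
After 1 (l): row=0 col=1 char='i'
After 2 (b): row=0 col=0 char='f'
After 3 (b): row=0 col=0 char='f'
After 4 (k): row=0 col=0 char='f'
After 5 (^): row=0 col=0 char='f'
After 6 (h): row=0 col=0 char='f'
After 7 (j): row=1 col=0 char='c'
After 8 (w): row=1 col=6 char='t'
After 9 (l): row=1 col=7 char='e'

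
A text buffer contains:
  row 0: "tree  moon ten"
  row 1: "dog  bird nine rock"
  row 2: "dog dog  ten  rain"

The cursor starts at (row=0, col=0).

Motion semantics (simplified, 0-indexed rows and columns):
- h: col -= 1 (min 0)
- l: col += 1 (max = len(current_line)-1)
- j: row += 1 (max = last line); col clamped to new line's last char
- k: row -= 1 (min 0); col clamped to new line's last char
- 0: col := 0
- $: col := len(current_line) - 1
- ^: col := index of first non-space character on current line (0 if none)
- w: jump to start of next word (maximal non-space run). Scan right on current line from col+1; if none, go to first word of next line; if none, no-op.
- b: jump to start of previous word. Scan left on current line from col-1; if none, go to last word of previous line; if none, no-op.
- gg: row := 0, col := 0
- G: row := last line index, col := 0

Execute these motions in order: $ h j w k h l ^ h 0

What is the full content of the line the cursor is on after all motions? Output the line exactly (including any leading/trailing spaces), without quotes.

Answer: tree  moon ten

Derivation:
After 1 ($): row=0 col=13 char='n'
After 2 (h): row=0 col=12 char='e'
After 3 (j): row=1 col=12 char='n'
After 4 (w): row=1 col=15 char='r'
After 5 (k): row=0 col=13 char='n'
After 6 (h): row=0 col=12 char='e'
After 7 (l): row=0 col=13 char='n'
After 8 (^): row=0 col=0 char='t'
After 9 (h): row=0 col=0 char='t'
After 10 (0): row=0 col=0 char='t'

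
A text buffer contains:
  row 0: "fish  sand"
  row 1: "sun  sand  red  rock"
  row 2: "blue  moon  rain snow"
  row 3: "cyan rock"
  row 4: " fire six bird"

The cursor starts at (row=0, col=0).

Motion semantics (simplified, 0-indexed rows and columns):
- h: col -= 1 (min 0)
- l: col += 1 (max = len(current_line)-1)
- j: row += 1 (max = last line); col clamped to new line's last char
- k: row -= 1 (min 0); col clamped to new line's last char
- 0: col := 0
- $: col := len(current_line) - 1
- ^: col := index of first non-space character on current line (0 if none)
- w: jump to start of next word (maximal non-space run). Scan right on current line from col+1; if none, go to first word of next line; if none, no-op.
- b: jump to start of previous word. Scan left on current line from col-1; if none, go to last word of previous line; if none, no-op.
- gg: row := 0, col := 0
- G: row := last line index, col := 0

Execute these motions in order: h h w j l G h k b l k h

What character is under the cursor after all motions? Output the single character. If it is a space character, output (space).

Answer: o

Derivation:
After 1 (h): row=0 col=0 char='f'
After 2 (h): row=0 col=0 char='f'
After 3 (w): row=0 col=6 char='s'
After 4 (j): row=1 col=6 char='a'
After 5 (l): row=1 col=7 char='n'
After 6 (G): row=4 col=0 char='_'
After 7 (h): row=4 col=0 char='_'
After 8 (k): row=3 col=0 char='c'
After 9 (b): row=2 col=17 char='s'
After 10 (l): row=2 col=18 char='n'
After 11 (k): row=1 col=18 char='c'
After 12 (h): row=1 col=17 char='o'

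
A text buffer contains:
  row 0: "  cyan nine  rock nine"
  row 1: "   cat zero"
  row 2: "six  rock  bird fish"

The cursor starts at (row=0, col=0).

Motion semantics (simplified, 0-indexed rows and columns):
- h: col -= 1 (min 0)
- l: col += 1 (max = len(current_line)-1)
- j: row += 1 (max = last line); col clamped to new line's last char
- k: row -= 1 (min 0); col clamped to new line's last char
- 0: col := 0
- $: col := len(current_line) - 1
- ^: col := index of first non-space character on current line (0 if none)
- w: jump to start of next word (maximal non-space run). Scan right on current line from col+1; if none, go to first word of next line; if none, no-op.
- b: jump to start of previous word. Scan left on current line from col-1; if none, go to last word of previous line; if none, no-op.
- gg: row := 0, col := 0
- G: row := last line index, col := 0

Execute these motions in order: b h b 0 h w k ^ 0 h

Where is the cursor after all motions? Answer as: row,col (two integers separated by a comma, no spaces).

After 1 (b): row=0 col=0 char='_'
After 2 (h): row=0 col=0 char='_'
After 3 (b): row=0 col=0 char='_'
After 4 (0): row=0 col=0 char='_'
After 5 (h): row=0 col=0 char='_'
After 6 (w): row=0 col=2 char='c'
After 7 (k): row=0 col=2 char='c'
After 8 (^): row=0 col=2 char='c'
After 9 (0): row=0 col=0 char='_'
After 10 (h): row=0 col=0 char='_'

Answer: 0,0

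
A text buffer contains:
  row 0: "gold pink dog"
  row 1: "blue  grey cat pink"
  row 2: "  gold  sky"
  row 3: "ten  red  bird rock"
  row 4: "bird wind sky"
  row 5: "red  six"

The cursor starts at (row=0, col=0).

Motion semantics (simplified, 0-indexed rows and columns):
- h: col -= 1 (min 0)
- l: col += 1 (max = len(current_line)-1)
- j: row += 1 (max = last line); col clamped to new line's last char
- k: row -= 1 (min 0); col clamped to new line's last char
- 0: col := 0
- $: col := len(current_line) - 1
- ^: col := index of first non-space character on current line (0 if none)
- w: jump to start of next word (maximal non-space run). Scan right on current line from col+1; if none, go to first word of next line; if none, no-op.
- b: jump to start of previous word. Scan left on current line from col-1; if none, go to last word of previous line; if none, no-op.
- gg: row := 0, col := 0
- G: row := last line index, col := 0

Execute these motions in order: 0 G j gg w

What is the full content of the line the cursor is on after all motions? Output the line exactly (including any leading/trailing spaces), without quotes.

Answer: gold pink dog

Derivation:
After 1 (0): row=0 col=0 char='g'
After 2 (G): row=5 col=0 char='r'
After 3 (j): row=5 col=0 char='r'
After 4 (gg): row=0 col=0 char='g'
After 5 (w): row=0 col=5 char='p'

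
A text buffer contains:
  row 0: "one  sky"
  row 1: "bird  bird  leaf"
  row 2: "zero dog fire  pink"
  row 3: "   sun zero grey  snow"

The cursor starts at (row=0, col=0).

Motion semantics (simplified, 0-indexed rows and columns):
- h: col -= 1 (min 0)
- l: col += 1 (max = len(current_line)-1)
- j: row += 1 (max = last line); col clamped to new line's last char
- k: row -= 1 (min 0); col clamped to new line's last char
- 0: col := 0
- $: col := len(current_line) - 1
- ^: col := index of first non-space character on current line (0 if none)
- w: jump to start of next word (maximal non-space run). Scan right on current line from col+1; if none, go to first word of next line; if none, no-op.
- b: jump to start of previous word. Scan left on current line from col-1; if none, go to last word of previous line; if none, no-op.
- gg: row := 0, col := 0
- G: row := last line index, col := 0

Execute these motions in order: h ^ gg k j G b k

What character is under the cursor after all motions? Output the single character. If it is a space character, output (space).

Answer: f

Derivation:
After 1 (h): row=0 col=0 char='o'
After 2 (^): row=0 col=0 char='o'
After 3 (gg): row=0 col=0 char='o'
After 4 (k): row=0 col=0 char='o'
After 5 (j): row=1 col=0 char='b'
After 6 (G): row=3 col=0 char='_'
After 7 (b): row=2 col=15 char='p'
After 8 (k): row=1 col=15 char='f'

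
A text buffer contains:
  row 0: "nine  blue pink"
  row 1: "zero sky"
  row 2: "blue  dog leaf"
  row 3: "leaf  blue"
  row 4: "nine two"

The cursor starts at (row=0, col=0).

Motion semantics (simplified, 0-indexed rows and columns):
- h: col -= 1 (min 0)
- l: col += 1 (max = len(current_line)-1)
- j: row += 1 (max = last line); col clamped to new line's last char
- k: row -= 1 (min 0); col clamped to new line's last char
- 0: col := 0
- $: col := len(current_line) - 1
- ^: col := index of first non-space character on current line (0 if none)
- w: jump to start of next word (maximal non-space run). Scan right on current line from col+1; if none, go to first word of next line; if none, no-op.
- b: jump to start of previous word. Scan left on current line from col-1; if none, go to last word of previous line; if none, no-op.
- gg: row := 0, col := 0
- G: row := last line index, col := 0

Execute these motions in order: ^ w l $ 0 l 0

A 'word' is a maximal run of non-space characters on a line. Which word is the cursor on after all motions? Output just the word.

Answer: nine

Derivation:
After 1 (^): row=0 col=0 char='n'
After 2 (w): row=0 col=6 char='b'
After 3 (l): row=0 col=7 char='l'
After 4 ($): row=0 col=14 char='k'
After 5 (0): row=0 col=0 char='n'
After 6 (l): row=0 col=1 char='i'
After 7 (0): row=0 col=0 char='n'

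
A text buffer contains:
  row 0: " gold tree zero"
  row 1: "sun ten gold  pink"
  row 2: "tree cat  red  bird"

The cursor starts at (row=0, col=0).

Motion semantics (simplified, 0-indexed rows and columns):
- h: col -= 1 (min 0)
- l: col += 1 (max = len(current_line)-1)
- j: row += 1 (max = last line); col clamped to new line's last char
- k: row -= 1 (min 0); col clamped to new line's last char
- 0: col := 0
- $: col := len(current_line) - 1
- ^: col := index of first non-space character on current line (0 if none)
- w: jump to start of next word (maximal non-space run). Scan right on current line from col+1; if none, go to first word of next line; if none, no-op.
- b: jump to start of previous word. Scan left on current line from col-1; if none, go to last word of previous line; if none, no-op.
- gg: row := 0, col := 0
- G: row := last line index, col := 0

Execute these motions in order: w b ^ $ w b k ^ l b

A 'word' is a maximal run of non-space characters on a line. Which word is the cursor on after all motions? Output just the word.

After 1 (w): row=0 col=1 char='g'
After 2 (b): row=0 col=1 char='g'
After 3 (^): row=0 col=1 char='g'
After 4 ($): row=0 col=14 char='o'
After 5 (w): row=1 col=0 char='s'
After 6 (b): row=0 col=11 char='z'
After 7 (k): row=0 col=11 char='z'
After 8 (^): row=0 col=1 char='g'
After 9 (l): row=0 col=2 char='o'
After 10 (b): row=0 col=1 char='g'

Answer: gold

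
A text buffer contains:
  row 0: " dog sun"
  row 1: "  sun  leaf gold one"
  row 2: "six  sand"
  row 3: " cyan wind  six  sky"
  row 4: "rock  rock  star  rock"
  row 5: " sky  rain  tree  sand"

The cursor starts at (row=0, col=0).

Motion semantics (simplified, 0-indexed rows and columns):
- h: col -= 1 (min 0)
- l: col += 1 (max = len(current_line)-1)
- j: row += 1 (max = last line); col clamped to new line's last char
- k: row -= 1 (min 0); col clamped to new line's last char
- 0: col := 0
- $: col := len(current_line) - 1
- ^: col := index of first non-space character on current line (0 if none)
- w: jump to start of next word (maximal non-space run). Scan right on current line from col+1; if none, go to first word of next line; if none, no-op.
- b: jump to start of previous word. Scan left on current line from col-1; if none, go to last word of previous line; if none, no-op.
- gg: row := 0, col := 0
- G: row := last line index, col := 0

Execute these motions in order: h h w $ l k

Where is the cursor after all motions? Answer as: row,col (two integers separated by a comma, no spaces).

Answer: 0,7

Derivation:
After 1 (h): row=0 col=0 char='_'
After 2 (h): row=0 col=0 char='_'
After 3 (w): row=0 col=1 char='d'
After 4 ($): row=0 col=7 char='n'
After 5 (l): row=0 col=7 char='n'
After 6 (k): row=0 col=7 char='n'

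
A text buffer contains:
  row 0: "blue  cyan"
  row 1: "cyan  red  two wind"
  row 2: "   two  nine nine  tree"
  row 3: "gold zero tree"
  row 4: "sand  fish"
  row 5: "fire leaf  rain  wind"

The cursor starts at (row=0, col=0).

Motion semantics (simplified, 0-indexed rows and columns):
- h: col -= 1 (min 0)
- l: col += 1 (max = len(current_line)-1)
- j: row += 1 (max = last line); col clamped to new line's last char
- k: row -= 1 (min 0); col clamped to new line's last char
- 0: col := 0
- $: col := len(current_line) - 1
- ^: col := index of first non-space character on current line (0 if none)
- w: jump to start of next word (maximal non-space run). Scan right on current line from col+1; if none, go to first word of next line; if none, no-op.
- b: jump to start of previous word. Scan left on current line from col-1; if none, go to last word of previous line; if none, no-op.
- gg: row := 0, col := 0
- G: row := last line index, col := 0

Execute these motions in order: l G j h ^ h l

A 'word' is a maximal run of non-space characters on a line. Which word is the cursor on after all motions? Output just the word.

After 1 (l): row=0 col=1 char='l'
After 2 (G): row=5 col=0 char='f'
After 3 (j): row=5 col=0 char='f'
After 4 (h): row=5 col=0 char='f'
After 5 (^): row=5 col=0 char='f'
After 6 (h): row=5 col=0 char='f'
After 7 (l): row=5 col=1 char='i'

Answer: fire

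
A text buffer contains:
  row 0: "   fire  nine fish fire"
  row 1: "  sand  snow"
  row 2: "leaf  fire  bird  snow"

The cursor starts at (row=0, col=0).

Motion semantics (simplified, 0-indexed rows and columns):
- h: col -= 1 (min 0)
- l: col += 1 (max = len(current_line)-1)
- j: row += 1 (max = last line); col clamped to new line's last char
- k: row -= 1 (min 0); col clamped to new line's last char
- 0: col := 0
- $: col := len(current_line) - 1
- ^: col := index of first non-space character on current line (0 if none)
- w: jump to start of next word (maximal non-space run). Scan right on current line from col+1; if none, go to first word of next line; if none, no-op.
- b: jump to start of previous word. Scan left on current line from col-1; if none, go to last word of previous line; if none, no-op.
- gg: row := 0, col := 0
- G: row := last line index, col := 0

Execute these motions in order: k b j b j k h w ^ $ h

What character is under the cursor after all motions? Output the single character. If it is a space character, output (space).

Answer: r

Derivation:
After 1 (k): row=0 col=0 char='_'
After 2 (b): row=0 col=0 char='_'
After 3 (j): row=1 col=0 char='_'
After 4 (b): row=0 col=19 char='f'
After 5 (j): row=1 col=11 char='w'
After 6 (k): row=0 col=11 char='n'
After 7 (h): row=0 col=10 char='i'
After 8 (w): row=0 col=14 char='f'
After 9 (^): row=0 col=3 char='f'
After 10 ($): row=0 col=22 char='e'
After 11 (h): row=0 col=21 char='r'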